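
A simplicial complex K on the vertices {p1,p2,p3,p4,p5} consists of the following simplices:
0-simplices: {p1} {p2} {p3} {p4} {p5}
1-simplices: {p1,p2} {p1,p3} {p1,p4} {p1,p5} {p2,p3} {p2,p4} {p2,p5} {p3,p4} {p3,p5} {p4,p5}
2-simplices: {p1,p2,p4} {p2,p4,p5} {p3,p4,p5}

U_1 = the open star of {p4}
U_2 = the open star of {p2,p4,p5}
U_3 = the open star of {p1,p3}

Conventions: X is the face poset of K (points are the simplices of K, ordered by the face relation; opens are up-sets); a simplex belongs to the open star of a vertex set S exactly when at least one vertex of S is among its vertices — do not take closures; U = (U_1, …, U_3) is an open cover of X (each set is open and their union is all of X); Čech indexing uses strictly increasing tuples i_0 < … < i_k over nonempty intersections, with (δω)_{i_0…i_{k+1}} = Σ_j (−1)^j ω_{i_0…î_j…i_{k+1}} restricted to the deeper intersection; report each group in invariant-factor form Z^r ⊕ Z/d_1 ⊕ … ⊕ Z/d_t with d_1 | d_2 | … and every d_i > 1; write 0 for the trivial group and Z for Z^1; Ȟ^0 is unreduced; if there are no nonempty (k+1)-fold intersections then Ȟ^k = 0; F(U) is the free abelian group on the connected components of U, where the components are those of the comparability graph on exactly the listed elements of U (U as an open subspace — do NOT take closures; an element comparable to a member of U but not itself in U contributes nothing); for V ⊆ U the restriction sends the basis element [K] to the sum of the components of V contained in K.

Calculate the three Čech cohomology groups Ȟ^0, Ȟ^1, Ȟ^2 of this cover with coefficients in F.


intersection data:
  U1={{p4},{p1,p4},{p2,p4},{p3,p4},{p4,p5},{p1,p2,p4},{p2,p4,p5},{p3,p4,p5}} U2={{p2},{p4},{p5},{p1,p2},{p1,p4},{p1,p5},{p2,p3},{p2,p4},{p2,p5},{p3,p4},{p3,p5},{p4,p5},{p1,p2,p4},{p2,p4,p5},{p3,p4,p5}} U3={{p1},{p3},{p1,p2},{p1,p3},{p1,p4},{p1,p5},{p2,p3},{p3,p4},{p3,p5},{p1,p2,p4},{p3,p4,p5}}
  U12={{p4},{p1,p4},{p2,p4},{p3,p4},{p4,p5},{p1,p2,p4},{p2,p4,p5},{p3,p4,p5}} U13={{p1,p4},{p3,p4},{p1,p2,p4},{p3,p4,p5}} U23={{p1,p2},{p1,p4},{p1,p5},{p2,p3},{p3,p4},{p3,p5},{p1,p2,p4},{p3,p4,p5}}
  U123={{p1,p4},{p3,p4},{p1,p2,p4},{p3,p4,p5}}
components per intersection:
  U1: {{p4},{p1,p4},{p2,p4},{p3,p4},{p4,p5},{p1,p2,p4},{p2,p4,p5},{p3,p4,p5}}
  U2: {{p2},{p4},{p5},{p1,p2},{p1,p4},{p1,p5},{p2,p3},{p2,p4},{p2,p5},{p3,p4},{p3,p5},{p4,p5},{p1,p2,p4},{p2,p4,p5},{p3,p4,p5}}
  U3: {{p1},{p3},{p1,p2},{p1,p3},{p1,p4},{p1,p5},{p2,p3},{p3,p4},{p3,p5},{p1,p2,p4},{p3,p4,p5}}
  U12: {{p4},{p1,p4},{p2,p4},{p3,p4},{p4,p5},{p1,p2,p4},{p2,p4,p5},{p3,p4,p5}}
  U13: {{p1,p4},{p1,p2,p4}} {{p3,p4},{p3,p4,p5}}
  U23: {{p1,p2},{p1,p4},{p1,p2,p4}} {{p1,p5}} {{p2,p3}} {{p3,p4},{p3,p5},{p3,p4,p5}}
  U123: {{p1,p4},{p1,p2,p4}} {{p3,p4},{p3,p4,p5}}
C dims 3,7,2; δ0: rk 2, SNF 1^2; δ1: rk 2, SNF 1^2
Ȟ^0 = (3 − 2) − 0 = 1, so Ȟ^0 ≅ Z
Ȟ^1 = (7 − 2) − 2 = 3, so Ȟ^1 ≅ Z^3
Ȟ^2 = (2 − 0) − 2 = 0, so Ȟ^2 ≅ 0

Ȟ^0 ≅ Z; Ȟ^1 ≅ Z^3; Ȟ^2 ≅ 0


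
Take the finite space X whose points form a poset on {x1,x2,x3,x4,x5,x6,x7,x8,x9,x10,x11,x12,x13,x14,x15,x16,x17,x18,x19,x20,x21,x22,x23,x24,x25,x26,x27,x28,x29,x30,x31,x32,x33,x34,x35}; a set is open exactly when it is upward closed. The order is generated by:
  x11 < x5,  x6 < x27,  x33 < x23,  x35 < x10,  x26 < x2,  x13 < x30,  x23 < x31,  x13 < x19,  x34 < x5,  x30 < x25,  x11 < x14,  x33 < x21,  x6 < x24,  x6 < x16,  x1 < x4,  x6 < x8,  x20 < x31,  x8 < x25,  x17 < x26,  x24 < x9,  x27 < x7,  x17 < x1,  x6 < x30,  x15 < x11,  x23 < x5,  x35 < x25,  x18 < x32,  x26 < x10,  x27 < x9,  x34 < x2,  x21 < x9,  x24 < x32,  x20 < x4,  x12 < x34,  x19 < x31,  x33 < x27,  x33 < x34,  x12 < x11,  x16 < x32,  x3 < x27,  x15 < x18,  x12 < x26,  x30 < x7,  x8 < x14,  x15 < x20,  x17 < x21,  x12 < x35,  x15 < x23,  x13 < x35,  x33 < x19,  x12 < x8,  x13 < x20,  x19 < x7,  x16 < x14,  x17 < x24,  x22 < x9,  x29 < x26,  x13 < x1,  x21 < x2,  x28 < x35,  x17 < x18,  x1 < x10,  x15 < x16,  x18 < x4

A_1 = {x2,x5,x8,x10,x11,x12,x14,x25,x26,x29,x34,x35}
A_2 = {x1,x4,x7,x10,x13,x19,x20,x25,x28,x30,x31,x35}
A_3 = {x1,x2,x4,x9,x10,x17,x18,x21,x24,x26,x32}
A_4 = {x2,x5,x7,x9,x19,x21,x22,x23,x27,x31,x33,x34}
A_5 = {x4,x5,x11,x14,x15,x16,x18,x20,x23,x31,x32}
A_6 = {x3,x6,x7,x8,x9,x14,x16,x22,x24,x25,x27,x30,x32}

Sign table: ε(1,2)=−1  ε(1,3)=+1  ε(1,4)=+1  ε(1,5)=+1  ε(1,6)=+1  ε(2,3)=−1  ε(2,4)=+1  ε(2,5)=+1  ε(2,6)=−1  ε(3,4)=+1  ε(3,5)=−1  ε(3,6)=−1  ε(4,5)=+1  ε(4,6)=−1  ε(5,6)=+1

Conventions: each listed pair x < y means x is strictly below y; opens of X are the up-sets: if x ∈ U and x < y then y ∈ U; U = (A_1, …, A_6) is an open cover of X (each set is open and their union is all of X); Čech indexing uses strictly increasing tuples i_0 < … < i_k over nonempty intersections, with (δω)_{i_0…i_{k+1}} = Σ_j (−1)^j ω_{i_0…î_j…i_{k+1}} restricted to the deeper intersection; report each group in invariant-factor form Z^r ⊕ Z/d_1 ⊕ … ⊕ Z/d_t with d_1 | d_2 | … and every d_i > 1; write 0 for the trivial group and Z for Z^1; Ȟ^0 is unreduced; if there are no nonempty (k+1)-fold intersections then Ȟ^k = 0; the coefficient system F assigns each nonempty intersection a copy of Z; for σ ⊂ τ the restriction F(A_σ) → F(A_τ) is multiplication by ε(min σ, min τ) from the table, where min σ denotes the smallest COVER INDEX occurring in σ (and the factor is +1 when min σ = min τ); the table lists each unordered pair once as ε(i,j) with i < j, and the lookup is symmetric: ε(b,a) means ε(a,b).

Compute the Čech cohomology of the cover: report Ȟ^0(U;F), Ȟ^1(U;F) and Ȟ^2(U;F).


Ȟ^0 = 0; Ȟ^1 = Z/2; Ȟ^2 = Z

nerve of the cover:
  A12={x10,x25,x35} A13={x2,x10,x26} A14={x2,x5,x34} A15={x5,x11,x14} A16={x8,x14,x25} A23={x1,x4,x10} A24={x7,x19,x31} A25={x4,x20,x31} A26={x7,x25,x30} A34={x2,x9,x21} A35={x4,x18,x32} A36={x9,x24,x32} A45={x5,x23,x31} A46={x7,x9,x22,x27} A56={x14,x16,x32}
  A123={x10} A126={x25} A134={x2} A145={x5} A156={x14} A235={x4} A245={x31} A246={x7} A346={x9} A356={x32}
C dims 6,15,10; δ0: rk 6, SNF 1^5·2; δ1: rk 9, SNF 1^9
Ȟ^0 = (6 − 6) − 0 = 0, so Ȟ^0 ≅ 0
Ȟ^1 = (15 − 9) − 6 = 0 plus torsion [2], so Ȟ^1 ≅ Z/2
Ȟ^2 = (10 − 0) − 9 = 1, so Ȟ^2 ≅ Z


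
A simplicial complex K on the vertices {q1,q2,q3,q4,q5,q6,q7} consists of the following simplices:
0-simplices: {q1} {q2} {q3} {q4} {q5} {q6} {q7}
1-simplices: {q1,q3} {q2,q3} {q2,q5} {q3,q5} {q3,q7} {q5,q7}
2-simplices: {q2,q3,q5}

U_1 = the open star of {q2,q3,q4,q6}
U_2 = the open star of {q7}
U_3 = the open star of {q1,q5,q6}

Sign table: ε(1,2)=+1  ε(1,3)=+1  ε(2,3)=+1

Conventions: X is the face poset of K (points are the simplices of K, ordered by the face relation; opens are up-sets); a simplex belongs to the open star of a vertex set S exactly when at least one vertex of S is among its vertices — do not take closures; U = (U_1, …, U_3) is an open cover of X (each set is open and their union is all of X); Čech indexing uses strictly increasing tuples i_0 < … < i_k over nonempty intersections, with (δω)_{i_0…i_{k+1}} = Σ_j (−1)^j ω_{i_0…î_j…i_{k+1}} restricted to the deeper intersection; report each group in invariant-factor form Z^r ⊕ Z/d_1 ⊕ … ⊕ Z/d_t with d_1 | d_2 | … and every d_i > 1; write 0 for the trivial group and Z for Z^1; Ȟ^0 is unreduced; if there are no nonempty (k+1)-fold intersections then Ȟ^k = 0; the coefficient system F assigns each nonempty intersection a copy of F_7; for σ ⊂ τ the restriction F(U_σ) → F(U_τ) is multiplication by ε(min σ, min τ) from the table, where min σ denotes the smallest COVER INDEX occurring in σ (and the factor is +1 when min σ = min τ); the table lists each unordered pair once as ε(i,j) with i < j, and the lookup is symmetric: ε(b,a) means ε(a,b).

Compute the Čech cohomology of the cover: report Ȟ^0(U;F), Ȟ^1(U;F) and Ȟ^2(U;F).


nonempty overlaps:
  U1={{q2},{q3},{q4},{q6},{q1,q3},{q2,q3},{q2,q5},{q3,q5},{q3,q7},{q2,q3,q5}} U2={{q7},{q3,q7},{q5,q7}} U3={{q1},{q5},{q6},{q1,q3},{q2,q5},{q3,q5},{q5,q7},{q2,q3,q5}}
  U12={{q3,q7}} U13={{q6},{q1,q3},{q2,q5},{q3,q5},{q2,q3,q5}} U23={{q5,q7}}
C dims 3,3; δ0: rk_F7 2
degree 0: 3−2−0 = 1 → Ȟ^0 ≅ Z/7
degree 1: 3−0−2 = 1 → Ȟ^1 ≅ Z/7
degree 2: 0−0−0 = 0 → Ȟ^2 ≅ 0

Ȟ^0 ≅ Z/7, Ȟ^1 ≅ Z/7, Ȟ^2 ≅ 0


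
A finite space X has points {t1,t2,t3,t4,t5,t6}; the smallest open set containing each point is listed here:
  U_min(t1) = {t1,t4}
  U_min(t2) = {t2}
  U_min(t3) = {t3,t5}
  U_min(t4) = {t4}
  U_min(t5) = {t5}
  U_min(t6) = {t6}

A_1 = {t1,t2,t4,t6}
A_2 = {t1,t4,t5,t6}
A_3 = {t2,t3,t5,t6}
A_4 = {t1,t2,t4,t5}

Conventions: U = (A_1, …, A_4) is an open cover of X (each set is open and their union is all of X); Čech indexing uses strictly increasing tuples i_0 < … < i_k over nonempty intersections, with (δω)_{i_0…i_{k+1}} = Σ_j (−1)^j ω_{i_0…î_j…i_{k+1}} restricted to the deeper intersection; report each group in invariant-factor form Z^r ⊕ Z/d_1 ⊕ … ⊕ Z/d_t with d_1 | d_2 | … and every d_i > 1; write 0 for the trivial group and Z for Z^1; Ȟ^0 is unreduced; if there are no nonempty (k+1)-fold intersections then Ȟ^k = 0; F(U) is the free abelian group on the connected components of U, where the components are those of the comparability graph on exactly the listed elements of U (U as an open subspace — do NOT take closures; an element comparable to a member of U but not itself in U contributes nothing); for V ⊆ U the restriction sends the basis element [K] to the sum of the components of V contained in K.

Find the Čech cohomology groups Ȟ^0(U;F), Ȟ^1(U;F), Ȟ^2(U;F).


nerve of the cover:
  A12={t1,t4,t6} A13={t2,t6} A14={t1,t2,t4} A23={t5,t6} A24={t1,t4,t5} A34={t2,t5}
  A123={t6} A124={t1,t4} A134={t2} A234={t5}
components per intersection:
  A1: {t1,t4} {t2} {t6}
  A2: {t1,t4} {t5} {t6}
  A3: {t2} {t3,t5} {t6}
  A4: {t1,t4} {t2} {t5}
  A12: {t1,t4} {t6}
  A13: {t2} {t6}
  A14: {t1,t4} {t2}
  A23: {t5} {t6}
  A24: {t1,t4} {t5}
  A34: {t2} {t5}
  A123: {t6}
  A124: {t1,t4}
  A134: {t2}
  A234: {t5}
C dims 12,12,4; δ0: rk 8, SNF 1^8; δ1: rk 4, SNF 1^4
Ȟ^0 = (12 − 8) − 0 = 4, so Ȟ^0 ≅ Z^4
Ȟ^1 = (12 − 4) − 8 = 0, so Ȟ^1 ≅ 0
Ȟ^2 = (4 − 0) − 4 = 0, so Ȟ^2 ≅ 0

Ȟ^0 ≅ Z^4; Ȟ^1 ≅ 0; Ȟ^2 ≅ 0


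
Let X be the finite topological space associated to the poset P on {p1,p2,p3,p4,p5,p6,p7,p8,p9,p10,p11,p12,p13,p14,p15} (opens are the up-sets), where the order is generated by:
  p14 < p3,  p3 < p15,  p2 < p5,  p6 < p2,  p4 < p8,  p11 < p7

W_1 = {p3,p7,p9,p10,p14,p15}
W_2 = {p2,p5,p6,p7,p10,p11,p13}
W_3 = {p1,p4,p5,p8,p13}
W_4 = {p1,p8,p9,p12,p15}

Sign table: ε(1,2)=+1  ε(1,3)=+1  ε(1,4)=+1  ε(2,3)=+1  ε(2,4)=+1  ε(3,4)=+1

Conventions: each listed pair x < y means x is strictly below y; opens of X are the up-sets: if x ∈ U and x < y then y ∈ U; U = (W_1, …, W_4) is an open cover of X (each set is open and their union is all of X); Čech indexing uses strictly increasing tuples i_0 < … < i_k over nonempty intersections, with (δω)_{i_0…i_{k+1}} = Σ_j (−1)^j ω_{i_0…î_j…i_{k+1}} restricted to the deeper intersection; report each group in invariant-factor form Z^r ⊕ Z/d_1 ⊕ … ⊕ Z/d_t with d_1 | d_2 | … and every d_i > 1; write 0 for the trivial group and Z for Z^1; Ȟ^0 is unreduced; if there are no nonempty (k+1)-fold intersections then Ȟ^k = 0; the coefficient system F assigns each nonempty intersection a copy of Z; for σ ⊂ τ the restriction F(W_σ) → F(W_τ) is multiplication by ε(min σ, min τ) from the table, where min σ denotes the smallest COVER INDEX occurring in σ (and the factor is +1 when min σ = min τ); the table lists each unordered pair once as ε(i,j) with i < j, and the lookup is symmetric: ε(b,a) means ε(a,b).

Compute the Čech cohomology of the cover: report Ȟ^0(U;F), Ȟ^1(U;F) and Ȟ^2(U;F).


nerve of the cover:
  W12={p7,p10} W14={p9,p15} W23={p5,p13} W34={p1,p8}
C dims 4,4; δ0: rk 3, SNF 1^3
Ȟ^0 = (4 − 3) − 0 = 1, so Ȟ^0 ≅ Z
Ȟ^1 = (4 − 0) − 3 = 1, so Ȟ^1 ≅ Z
Ȟ^2 = (0 − 0) − 0 = 0, so Ȟ^2 ≅ 0

Ȟ^0(U;F) ≅ Z, Ȟ^1(U;F) ≅ Z and Ȟ^2(U;F) ≅ 0


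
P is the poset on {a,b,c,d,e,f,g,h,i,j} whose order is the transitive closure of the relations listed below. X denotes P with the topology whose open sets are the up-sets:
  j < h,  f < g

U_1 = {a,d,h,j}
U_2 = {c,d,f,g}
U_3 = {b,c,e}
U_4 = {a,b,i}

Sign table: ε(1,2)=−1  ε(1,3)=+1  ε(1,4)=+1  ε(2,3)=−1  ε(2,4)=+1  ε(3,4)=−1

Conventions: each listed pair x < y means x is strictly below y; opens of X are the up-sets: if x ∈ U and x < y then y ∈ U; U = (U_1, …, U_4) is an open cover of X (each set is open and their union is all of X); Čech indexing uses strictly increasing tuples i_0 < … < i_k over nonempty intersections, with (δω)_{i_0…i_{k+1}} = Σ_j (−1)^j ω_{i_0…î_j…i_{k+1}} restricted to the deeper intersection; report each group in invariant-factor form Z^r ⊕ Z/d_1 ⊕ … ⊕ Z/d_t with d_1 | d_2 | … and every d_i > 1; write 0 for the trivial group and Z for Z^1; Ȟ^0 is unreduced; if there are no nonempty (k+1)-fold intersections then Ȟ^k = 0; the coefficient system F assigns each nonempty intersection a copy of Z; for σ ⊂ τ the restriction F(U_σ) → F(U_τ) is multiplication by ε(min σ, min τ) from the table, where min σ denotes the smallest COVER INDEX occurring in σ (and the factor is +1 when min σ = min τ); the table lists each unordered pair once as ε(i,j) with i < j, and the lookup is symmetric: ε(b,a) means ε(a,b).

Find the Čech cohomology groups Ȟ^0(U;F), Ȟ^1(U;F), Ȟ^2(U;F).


Ȟ^0 ≅ 0, Ȟ^1 ≅ Z/2, Ȟ^2 ≅ 0

intersection data:
  U12={d} U14={a} U23={c} U34={b}
C dims 4,4; δ0: rk 4, SNF 1^3·2
Ȟ^0 = (4 − 4) − 0 = 0, so Ȟ^0 ≅ 0
Ȟ^1 = (4 − 0) − 4 = 0 plus torsion [2], so Ȟ^1 ≅ Z/2
Ȟ^2 = (0 − 0) − 0 = 0, so Ȟ^2 ≅ 0


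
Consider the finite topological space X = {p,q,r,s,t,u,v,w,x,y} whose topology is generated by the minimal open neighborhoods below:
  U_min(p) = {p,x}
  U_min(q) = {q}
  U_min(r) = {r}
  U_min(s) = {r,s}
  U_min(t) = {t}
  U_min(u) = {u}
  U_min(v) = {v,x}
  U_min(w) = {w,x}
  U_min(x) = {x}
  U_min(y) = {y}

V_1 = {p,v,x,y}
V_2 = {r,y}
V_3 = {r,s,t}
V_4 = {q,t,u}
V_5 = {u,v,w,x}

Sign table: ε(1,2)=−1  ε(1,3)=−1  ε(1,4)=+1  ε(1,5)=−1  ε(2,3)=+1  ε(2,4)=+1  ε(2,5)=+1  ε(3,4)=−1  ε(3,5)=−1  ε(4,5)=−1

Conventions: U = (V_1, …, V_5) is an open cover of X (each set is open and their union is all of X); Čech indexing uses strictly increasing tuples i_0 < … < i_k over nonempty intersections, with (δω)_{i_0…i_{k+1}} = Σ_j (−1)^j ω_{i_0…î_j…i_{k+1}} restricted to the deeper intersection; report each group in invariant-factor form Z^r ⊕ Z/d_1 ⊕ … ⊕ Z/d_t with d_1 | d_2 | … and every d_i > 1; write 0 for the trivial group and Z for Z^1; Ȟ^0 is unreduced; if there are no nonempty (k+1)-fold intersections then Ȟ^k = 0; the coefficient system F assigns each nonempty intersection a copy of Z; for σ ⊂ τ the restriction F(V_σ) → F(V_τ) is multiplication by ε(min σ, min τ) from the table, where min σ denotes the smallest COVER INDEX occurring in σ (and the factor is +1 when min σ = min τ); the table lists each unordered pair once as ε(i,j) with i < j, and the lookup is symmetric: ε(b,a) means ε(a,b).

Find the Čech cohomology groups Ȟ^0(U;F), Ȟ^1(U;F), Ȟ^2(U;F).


nonempty overlaps:
  V12={y} V15={v,x} V23={r} V34={t} V45={u}
C dims 5,5; δ0: rk 4, SNF 1^4
degree 0: 5−4−0 = 1 → Ȟ^0 ≅ Z
degree 1: 5−0−4 = 1 → Ȟ^1 ≅ Z
degree 2: 0−0−0 = 0 → Ȟ^2 ≅ 0

Ȟ^0 = Z,  Ȟ^1 = Z,  Ȟ^2 = 0


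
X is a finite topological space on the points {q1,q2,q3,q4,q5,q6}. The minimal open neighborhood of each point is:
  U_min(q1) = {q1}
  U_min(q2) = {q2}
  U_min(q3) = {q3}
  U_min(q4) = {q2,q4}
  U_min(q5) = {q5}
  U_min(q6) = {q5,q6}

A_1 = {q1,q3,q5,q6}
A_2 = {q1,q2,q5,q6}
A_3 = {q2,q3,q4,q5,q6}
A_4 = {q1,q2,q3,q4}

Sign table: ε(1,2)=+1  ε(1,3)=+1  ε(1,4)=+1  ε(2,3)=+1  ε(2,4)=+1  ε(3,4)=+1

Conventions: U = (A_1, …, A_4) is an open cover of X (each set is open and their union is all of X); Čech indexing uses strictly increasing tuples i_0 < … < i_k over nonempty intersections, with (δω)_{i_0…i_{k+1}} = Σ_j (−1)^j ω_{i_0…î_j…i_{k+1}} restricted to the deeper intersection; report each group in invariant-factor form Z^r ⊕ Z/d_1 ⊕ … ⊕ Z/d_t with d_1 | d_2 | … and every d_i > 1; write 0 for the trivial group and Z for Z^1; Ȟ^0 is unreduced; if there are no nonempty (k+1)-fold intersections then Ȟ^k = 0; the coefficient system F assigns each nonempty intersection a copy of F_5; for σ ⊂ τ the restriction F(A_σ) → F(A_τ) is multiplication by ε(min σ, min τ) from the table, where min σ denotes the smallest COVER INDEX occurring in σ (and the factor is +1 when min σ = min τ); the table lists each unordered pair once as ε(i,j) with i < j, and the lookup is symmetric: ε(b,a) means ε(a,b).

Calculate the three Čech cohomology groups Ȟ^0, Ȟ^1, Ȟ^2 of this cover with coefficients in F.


nonempty intersections:
  A12={q1,q5,q6} A13={q3,q5,q6} A14={q1,q3} A23={q2,q5,q6} A24={q1,q2} A34={q2,q3,q4}
  A123={q5,q6} A124={q1} A134={q3} A234={q2}
C dims 4,6,4; δ0: rk_F5 3; δ1: rk_F5 3
Ȟ^0: (4−3)−0=1 ⇒ Z/5
Ȟ^1: (6−3)−3=0 ⇒ 0
Ȟ^2: (4−0)−3=1 ⇒ Z/5

Ȟ^0(U;F) ≅ Z/5, Ȟ^1(U;F) ≅ 0 and Ȟ^2(U;F) ≅ Z/5


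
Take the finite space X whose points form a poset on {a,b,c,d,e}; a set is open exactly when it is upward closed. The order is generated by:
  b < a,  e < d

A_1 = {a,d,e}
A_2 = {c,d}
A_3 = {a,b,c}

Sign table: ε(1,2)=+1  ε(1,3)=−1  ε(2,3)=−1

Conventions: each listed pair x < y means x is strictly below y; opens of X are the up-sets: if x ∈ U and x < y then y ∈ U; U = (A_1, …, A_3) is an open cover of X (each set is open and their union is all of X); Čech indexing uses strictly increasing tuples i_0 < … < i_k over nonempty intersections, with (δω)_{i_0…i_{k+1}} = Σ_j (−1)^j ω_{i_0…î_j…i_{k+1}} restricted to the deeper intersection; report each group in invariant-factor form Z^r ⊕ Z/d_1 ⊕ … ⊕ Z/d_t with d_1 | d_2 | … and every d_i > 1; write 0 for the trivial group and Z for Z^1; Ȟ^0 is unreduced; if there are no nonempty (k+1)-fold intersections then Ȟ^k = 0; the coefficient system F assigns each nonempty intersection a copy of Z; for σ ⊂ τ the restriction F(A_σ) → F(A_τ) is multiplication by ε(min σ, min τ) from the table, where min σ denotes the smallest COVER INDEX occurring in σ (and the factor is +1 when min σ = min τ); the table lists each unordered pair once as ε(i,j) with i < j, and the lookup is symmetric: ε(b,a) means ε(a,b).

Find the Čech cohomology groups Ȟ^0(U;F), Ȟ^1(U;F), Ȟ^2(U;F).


Ȟ^0 ≅ Z, Ȟ^1 ≅ Z and Ȟ^2 ≅ 0

nonempty overlaps:
  A12={d} A13={a} A23={c}
C dims 3,3; δ0: rk 2, SNF 1^2
degree 0: 3−2−0 = 1 → Ȟ^0 ≅ Z
degree 1: 3−0−2 = 1 → Ȟ^1 ≅ Z
degree 2: 0−0−0 = 0 → Ȟ^2 ≅ 0


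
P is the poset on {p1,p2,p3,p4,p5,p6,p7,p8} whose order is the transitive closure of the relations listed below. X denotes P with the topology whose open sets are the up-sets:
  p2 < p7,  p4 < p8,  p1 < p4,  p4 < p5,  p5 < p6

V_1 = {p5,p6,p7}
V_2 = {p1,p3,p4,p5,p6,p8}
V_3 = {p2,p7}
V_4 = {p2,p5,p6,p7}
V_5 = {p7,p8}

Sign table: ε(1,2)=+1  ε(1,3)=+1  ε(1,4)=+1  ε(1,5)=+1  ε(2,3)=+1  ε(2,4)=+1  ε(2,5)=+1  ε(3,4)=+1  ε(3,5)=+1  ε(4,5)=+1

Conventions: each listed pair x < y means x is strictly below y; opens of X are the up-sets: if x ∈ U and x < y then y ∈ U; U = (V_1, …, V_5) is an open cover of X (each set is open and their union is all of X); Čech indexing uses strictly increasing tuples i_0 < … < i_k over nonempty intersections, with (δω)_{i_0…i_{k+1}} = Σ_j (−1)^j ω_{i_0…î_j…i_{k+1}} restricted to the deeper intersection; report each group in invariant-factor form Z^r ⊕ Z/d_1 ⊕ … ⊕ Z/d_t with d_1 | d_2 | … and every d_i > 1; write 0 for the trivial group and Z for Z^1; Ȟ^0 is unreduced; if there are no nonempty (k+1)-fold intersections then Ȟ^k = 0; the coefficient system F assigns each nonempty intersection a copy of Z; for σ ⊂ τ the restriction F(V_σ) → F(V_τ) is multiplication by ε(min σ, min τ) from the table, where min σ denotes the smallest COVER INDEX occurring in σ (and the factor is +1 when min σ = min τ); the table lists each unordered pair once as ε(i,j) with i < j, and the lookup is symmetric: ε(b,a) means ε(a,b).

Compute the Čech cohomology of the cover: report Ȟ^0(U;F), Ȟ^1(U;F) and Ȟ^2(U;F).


Ȟ^0 ≅ Z,  Ȟ^1 ≅ Z,  Ȟ^2 ≅ 0

nerve simplices:
  V12={p5,p6} V13={p7} V14={p5,p6,p7} V15={p7} V24={p5,p6} V25={p8} V34={p2,p7} V35={p7} V45={p7}
  V124={p5,p6} V134={p7} V135={p7} V145={p7} V345={p7}
  V1345={p7}
C dims 5,9,5,1; δ0: rk 4, SNF 1^4; δ1: rk 4, SNF 1^4; δ2: rk 1, SNF 1^1
degree 0: 5−4−0 = 1 → Ȟ^0 ≅ Z
degree 1: 9−4−4 = 1 → Ȟ^1 ≅ Z
degree 2: 5−1−4 = 0 → Ȟ^2 ≅ 0


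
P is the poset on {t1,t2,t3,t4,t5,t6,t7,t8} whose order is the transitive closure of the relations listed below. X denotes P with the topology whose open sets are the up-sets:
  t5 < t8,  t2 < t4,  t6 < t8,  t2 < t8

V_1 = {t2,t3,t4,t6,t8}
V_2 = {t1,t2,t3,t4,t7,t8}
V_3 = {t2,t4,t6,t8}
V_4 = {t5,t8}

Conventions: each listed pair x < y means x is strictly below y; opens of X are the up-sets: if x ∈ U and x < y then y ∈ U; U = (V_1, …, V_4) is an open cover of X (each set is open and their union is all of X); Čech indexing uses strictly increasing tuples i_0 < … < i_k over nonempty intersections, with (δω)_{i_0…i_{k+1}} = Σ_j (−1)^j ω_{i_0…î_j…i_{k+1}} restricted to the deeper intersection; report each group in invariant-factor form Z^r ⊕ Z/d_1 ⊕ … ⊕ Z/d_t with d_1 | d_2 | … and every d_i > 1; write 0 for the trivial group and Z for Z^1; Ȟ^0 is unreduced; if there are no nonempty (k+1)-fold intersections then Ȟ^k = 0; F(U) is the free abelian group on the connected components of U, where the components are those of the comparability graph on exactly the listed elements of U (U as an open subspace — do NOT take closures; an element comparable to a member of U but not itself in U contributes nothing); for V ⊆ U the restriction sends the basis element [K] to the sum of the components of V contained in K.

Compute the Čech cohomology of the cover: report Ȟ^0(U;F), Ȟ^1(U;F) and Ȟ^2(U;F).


nerve of the cover:
  V12={t2,t3,t4,t8} V13={t2,t4,t6,t8} V14={t8} V23={t2,t4,t8} V24={t8} V34={t8}
  V123={t2,t4,t8} V124={t8} V134={t8} V234={t8}
  V1234={t8}
components per intersection:
  V1: {t2,t4,t6,t8} {t3}
  V2: {t1} {t2,t4,t8} {t3} {t7}
  V3: {t2,t4,t6,t8}
  V4: {t5,t8}
  V12: {t2,t4,t8} {t3}
  V13: {t2,t4,t6,t8}
  V14: {t8}
  V23: {t2,t4,t8}
  V24: {t8}
  V34: {t8}
  V123: {t2,t4,t8}
  V124: {t8}
  V134: {t8}
  V234: {t8}
  V1234: {t8}
C dims 8,7,4,1; δ0: rk 4, SNF 1^4; δ1: rk 3, SNF 1^3; δ2: rk 1, SNF 1^1
Ȟ^0 = (8 − 4) − 0 = 4, so Ȟ^0 ≅ Z^4
Ȟ^1 = (7 − 3) − 4 = 0, so Ȟ^1 ≅ 0
Ȟ^2 = (4 − 1) − 3 = 0, so Ȟ^2 ≅ 0

Ȟ^0(U;F) ≅ Z^4, Ȟ^1(U;F) ≅ 0, Ȟ^2(U;F) ≅ 0


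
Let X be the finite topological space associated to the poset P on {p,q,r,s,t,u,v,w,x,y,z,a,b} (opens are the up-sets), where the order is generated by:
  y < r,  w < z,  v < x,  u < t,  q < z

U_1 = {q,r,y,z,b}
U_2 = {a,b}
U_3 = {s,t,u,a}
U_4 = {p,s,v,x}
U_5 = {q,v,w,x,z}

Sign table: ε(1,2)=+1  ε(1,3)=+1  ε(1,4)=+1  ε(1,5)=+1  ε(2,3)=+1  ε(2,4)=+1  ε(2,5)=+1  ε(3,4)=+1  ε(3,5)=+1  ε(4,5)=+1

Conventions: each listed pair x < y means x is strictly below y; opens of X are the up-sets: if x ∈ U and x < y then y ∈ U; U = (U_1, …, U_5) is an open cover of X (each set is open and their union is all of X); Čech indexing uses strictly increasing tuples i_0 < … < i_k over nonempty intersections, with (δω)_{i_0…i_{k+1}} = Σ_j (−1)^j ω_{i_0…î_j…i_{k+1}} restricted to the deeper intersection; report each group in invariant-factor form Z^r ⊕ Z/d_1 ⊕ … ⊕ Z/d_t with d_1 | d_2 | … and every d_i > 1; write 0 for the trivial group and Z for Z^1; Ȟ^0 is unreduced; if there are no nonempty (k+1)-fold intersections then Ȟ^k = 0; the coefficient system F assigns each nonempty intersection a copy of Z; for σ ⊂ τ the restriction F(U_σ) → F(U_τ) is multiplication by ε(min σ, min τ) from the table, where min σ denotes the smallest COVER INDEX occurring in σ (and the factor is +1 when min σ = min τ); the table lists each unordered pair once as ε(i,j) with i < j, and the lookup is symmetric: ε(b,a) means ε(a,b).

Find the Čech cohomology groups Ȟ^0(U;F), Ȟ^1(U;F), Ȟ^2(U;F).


nonempty overlaps:
  U12={b} U15={q,z} U23={a} U34={s} U45={v,x}
C dims 5,5; δ0: rk 4, SNF 1^4
degree 0: 5−4−0 = 1 → Ȟ^0 ≅ Z
degree 1: 5−0−4 = 1 → Ȟ^1 ≅ Z
degree 2: 0−0−0 = 0 → Ȟ^2 ≅ 0

Ȟ^0 ≅ Z, Ȟ^1 ≅ Z and Ȟ^2 ≅ 0


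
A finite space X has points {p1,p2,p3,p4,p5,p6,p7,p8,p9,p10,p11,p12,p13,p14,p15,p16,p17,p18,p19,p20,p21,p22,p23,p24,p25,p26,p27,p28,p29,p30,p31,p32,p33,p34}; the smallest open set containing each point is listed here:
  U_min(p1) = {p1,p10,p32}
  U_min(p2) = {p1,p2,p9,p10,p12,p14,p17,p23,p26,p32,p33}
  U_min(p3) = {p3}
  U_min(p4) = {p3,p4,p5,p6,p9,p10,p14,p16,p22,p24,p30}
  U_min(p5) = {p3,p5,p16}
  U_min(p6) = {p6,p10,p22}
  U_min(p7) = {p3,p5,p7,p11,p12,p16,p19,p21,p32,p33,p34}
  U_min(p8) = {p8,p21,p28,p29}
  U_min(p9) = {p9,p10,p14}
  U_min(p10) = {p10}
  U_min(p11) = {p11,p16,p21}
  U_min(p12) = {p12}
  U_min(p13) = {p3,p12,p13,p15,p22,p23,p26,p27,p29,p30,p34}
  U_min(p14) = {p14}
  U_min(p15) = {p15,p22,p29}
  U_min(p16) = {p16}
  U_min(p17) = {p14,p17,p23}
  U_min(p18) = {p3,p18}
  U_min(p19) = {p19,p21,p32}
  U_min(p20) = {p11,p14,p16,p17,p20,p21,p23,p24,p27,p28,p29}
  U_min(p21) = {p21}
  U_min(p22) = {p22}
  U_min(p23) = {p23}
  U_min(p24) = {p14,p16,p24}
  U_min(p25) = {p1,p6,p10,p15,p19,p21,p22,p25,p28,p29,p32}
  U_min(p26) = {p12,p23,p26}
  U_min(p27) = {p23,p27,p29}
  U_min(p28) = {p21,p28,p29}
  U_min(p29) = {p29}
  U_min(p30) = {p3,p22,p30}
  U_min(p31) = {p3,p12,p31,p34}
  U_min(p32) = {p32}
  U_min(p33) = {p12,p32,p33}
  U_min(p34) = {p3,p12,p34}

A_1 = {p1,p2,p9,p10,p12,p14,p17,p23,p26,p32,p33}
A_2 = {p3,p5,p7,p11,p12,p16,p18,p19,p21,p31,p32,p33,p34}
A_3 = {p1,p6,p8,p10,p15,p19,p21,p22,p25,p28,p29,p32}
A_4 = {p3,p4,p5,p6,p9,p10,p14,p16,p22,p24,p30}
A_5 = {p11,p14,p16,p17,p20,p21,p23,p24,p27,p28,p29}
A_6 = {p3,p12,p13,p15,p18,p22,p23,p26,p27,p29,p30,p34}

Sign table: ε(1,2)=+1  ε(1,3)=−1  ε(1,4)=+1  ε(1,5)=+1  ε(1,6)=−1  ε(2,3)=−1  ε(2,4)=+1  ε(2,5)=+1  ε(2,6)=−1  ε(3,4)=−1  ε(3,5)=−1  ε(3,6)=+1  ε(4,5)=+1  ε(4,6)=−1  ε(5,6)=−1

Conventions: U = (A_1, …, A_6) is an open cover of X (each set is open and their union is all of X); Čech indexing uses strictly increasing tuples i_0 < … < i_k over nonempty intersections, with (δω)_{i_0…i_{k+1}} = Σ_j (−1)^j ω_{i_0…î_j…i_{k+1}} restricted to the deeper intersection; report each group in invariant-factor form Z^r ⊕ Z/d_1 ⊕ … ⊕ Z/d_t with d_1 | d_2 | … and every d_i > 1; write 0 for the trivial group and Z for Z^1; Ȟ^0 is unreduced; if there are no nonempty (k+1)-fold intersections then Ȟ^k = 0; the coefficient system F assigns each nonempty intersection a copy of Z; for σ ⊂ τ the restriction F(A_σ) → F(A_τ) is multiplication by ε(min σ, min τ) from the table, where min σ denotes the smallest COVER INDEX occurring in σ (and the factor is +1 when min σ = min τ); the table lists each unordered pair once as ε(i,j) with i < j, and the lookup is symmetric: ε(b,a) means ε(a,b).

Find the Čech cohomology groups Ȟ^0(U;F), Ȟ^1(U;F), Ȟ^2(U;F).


Ȟ^0 = Z, Ȟ^1 = 0, Ȟ^2 = Z/2

nerve simplices:
  A12={p12,p32,p33} A13={p1,p10,p32} A14={p9,p10,p14} A15={p14,p17,p23} A16={p12,p23,p26} A23={p19,p21,p32} A24={p3,p5,p16} A25={p11,p16,p21} A26={p3,p12,p18,p34} A34={p6,p10,p22} A35={p21,p28,p29} A36={p15,p22,p29} A45={p14,p16,p24} A46={p3,p22,p30} A56={p23,p27,p29}
  A123={p32} A126={p12} A134={p10} A145={p14} A156={p23} A235={p21} A245={p16} A246={p3} A346={p22} A356={p29}
C dims 6,15,10; δ0: rk 5, SNF 1^5; δ1: rk 10, SNF 1^9·2
degree 0: 6−5−0 = 1 → Ȟ^0 ≅ Z
degree 1: 15−10−5 = 0 → Ȟ^1 ≅ 0
degree 2: 10−0−10 = 0 plus torsion [2] → Ȟ^2 ≅ Z/2


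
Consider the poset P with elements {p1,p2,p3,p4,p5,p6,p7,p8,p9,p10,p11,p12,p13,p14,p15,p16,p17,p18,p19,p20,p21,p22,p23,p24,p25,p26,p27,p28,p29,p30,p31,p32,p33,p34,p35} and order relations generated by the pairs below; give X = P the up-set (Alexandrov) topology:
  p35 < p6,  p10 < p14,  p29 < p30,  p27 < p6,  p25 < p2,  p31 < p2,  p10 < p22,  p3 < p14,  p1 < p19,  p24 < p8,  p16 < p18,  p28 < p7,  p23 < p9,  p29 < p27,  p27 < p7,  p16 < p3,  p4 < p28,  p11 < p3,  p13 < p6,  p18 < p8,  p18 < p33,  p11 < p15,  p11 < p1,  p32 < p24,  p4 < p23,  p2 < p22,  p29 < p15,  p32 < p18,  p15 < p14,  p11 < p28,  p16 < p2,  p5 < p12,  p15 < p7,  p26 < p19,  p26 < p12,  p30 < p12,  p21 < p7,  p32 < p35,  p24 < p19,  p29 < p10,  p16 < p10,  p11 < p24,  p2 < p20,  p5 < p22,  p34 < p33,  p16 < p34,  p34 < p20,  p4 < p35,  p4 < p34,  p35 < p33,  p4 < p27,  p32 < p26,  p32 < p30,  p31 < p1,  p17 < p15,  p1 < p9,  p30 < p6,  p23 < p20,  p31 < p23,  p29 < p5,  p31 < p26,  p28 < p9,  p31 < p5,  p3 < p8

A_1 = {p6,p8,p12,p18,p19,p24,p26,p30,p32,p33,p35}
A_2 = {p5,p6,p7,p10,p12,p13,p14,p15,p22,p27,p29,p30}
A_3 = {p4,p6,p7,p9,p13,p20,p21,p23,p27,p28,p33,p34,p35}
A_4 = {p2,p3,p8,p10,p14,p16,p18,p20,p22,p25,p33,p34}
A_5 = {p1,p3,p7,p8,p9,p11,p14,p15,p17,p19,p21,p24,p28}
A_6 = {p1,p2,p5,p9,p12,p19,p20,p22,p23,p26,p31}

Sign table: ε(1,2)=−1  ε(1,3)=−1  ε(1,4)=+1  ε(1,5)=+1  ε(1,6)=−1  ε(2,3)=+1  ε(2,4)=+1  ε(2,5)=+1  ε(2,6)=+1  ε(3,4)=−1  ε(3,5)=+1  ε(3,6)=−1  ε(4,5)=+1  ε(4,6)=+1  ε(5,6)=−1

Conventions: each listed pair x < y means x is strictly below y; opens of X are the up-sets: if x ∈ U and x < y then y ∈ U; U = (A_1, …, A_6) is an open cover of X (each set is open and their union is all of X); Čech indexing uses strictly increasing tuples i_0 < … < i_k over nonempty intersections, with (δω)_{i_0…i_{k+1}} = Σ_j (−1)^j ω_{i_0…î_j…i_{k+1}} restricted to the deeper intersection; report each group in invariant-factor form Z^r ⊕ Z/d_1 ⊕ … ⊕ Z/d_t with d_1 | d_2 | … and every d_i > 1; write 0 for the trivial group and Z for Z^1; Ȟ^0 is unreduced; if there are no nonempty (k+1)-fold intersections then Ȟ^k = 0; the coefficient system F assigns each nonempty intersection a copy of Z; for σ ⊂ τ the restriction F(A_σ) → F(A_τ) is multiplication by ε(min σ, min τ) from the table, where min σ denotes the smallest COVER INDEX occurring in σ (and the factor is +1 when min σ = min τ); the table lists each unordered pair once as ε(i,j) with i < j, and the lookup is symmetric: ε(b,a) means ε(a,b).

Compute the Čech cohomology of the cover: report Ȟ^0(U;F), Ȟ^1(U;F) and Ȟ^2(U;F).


nerve simplices:
  A12={p6,p12,p30} A13={p6,p33,p35} A14={p8,p18,p33} A15={p8,p19,p24} A16={p12,p19,p26} A23={p6,p7,p13,p27} A24={p10,p14,p22} A25={p7,p14,p15} A26={p5,p12,p22} A34={p20,p33,p34} A35={p7,p9,p21,p28} A36={p9,p20,p23} A45={p3,p8,p14} A46={p2,p20,p22} A56={p1,p9,p19}
  A123={p6} A126={p12} A134={p33} A145={p8} A156={p19} A235={p7} A245={p14} A246={p22} A346={p20} A356={p9}
C dims 6,15,10; δ0: rk 6, SNF 1^5·2; δ1: rk 9, SNF 1^9
degree 0: 6−6−0 = 0 → Ȟ^0 ≅ 0
degree 1: 15−9−6 = 0 plus torsion [2] → Ȟ^1 ≅ Z/2
degree 2: 10−0−9 = 1 → Ȟ^2 ≅ Z

Ȟ^0(U;F) ≅ 0, Ȟ^1(U;F) ≅ Z/2 and Ȟ^2(U;F) ≅ Z


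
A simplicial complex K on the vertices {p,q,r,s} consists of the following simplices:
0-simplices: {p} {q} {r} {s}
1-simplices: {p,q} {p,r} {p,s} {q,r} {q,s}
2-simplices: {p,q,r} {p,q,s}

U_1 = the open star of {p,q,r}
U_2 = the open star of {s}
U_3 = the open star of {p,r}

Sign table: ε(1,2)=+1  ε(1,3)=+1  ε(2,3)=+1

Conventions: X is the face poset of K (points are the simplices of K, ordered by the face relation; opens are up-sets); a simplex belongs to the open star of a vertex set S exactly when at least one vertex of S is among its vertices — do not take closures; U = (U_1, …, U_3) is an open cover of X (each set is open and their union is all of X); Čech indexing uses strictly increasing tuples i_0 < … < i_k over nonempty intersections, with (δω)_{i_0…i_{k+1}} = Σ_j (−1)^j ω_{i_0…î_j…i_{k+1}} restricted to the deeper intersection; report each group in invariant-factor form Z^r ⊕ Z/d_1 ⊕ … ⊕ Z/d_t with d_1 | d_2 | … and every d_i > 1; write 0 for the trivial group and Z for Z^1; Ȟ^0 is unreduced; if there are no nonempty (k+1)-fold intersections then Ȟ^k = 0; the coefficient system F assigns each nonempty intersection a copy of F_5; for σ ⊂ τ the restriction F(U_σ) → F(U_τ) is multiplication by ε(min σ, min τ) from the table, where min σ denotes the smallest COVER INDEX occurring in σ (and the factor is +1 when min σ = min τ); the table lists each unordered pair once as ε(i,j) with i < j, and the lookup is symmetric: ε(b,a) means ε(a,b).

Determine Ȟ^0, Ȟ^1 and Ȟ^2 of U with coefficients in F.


Ȟ^0 = Z/5, Ȟ^1 = 0, Ȟ^2 = 0

nonempty overlaps:
  U1={{p},{q},{r},{p,q},{p,r},{p,s},{q,r},{q,s},{p,q,r},{p,q,s}} U2={{s},{p,s},{q,s},{p,q,s}} U3={{p},{r},{p,q},{p,r},{p,s},{q,r},{p,q,r},{p,q,s}}
  U12={{p,s},{q,s},{p,q,s}} U13={{p},{r},{p,q},{p,r},{p,s},{q,r},{p,q,r},{p,q,s}} U23={{p,s},{p,q,s}}
  U123={{p,s},{p,q,s}}
C dims 3,3,1; δ0: rk_F5 2; δ1: rk_F5 1
degree 0: 3−2−0 = 1 → Ȟ^0 ≅ Z/5
degree 1: 3−1−2 = 0 → Ȟ^1 ≅ 0
degree 2: 1−0−1 = 0 → Ȟ^2 ≅ 0


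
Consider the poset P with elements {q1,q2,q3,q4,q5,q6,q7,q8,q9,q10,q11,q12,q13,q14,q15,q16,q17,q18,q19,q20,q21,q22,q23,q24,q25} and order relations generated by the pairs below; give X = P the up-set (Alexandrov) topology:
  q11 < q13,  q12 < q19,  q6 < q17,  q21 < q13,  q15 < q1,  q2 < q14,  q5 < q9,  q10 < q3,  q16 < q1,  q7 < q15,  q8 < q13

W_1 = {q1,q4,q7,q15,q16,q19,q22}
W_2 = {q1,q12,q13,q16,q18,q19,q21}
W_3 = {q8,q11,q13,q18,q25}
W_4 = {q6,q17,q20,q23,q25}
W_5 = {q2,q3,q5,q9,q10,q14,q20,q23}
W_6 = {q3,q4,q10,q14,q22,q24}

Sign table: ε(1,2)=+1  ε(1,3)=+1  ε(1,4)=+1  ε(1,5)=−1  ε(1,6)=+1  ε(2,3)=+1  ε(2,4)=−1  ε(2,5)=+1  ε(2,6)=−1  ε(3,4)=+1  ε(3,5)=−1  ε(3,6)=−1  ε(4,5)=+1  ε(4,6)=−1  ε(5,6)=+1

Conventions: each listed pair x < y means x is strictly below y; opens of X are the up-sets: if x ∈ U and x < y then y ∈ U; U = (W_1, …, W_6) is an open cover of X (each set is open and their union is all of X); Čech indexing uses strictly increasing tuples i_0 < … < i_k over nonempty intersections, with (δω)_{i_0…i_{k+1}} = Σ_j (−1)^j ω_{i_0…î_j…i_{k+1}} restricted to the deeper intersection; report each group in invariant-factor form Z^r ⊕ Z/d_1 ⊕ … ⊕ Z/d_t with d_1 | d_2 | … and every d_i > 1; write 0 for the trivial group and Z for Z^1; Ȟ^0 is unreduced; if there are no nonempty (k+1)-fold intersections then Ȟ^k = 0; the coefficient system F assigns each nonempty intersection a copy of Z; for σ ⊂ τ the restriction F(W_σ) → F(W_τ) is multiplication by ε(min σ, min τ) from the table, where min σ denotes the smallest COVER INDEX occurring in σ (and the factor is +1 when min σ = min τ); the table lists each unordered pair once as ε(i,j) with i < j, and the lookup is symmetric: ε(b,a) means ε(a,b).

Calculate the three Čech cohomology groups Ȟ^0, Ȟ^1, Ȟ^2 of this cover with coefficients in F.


intersection data:
  W12={q1,q16,q19} W16={q4,q22} W23={q13,q18} W34={q25} W45={q20,q23} W56={q3,q10,q14}
C dims 6,6; δ0: rk 5, SNF 1^5
Ȟ^0 = (6 − 5) − 0 = 1, so Ȟ^0 ≅ Z
Ȟ^1 = (6 − 0) − 5 = 1, so Ȟ^1 ≅ Z
Ȟ^2 = (0 − 0) − 0 = 0, so Ȟ^2 ≅ 0

Ȟ^0 ≅ Z; Ȟ^1 ≅ Z; Ȟ^2 ≅ 0


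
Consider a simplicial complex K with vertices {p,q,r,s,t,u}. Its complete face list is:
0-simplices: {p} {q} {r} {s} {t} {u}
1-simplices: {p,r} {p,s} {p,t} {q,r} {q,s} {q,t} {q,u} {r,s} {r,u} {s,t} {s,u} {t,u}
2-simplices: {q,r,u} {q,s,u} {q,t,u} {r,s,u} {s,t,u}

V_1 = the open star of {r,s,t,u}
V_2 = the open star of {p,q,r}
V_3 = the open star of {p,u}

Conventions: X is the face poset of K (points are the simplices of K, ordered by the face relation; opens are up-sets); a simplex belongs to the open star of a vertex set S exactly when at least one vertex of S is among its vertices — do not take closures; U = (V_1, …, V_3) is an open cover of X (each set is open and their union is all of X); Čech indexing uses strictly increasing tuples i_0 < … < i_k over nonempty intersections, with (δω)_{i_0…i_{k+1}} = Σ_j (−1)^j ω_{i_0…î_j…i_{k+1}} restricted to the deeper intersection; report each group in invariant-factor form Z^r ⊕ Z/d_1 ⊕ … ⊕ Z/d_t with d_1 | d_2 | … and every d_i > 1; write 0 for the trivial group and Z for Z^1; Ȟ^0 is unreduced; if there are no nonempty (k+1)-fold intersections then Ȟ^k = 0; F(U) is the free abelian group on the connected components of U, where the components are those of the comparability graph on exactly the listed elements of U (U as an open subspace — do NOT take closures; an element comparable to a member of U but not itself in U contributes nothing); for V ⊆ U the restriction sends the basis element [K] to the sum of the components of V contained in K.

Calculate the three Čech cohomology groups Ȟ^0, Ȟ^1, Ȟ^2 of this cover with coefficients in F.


nerve simplices:
  V1={{r},{s},{t},{u},{p,r},{p,s},{p,t},{q,r},{q,s},{q,t},{q,u},{r,s},{r,u},{s,t},{s,u},{t,u},{q,r,u},{q,s,u},{q,t,u},{r,s,u},{s,t,u}} V2={{p},{q},{r},{p,r},{p,s},{p,t},{q,r},{q,s},{q,t},{q,u},{r,s},{r,u},{q,r,u},{q,s,u},{q,t,u},{r,s,u}} V3={{p},{u},{p,r},{p,s},{p,t},{q,u},{r,u},{s,u},{t,u},{q,r,u},{q,s,u},{q,t,u},{r,s,u},{s,t,u}}
  V12={{r},{p,r},{p,s},{p,t},{q,r},{q,s},{q,t},{q,u},{r,s},{r,u},{q,r,u},{q,s,u},{q,t,u},{r,s,u}} V13={{u},{p,r},{p,s},{p,t},{q,u},{r,u},{s,u},{t,u},{q,r,u},{q,s,u},{q,t,u},{r,s,u},{s,t,u}} V23={{p},{p,r},{p,s},{p,t},{q,u},{r,u},{q,r,u},{q,s,u},{q,t,u},{r,s,u}}
  V123={{p,r},{p,s},{p,t},{q,u},{r,u},{q,r,u},{q,s,u},{q,t,u},{r,s,u}}
components per intersection:
  V1: {{r},{s},{t},{u},{p,r},{p,s},{p,t},{q,r},{q,s},{q,t},{q,u},{r,s},{r,u},{s,t},{s,u},{t,u},{q,r,u},{q,s,u},{q,t,u},{r,s,u},{s,t,u}}
  V2: {{p},{q},{r},{p,r},{p,s},{p,t},{q,r},{q,s},{q,t},{q,u},{r,s},{r,u},{q,r,u},{q,s,u},{q,t,u},{r,s,u}}
  V3: {{p},{p,r},{p,s},{p,t}} {{u},{q,u},{r,u},{s,u},{t,u},{q,r,u},{q,s,u},{q,t,u},{r,s,u},{s,t,u}}
  V12: {{r},{p,r},{q,r},{q,s},{q,t},{q,u},{r,s},{r,u},{q,r,u},{q,s,u},{q,t,u},{r,s,u}} {{p,s}} {{p,t}}
  V13: {{u},{q,u},{r,u},{s,u},{t,u},{q,r,u},{q,s,u},{q,t,u},{r,s,u},{s,t,u}} {{p,r}} {{p,s}} {{p,t}}
  V23: {{p},{p,r},{p,s},{p,t}} {{q,u},{r,u},{q,r,u},{q,s,u},{q,t,u},{r,s,u}}
  V123: {{p,r}} {{p,s}} {{p,t}} {{q,u},{r,u},{q,r,u},{q,s,u},{q,t,u},{r,s,u}}
C dims 4,9,4; δ0: rk 3, SNF 1^3; δ1: rk 4, SNF 1^4
degree 0: 4−3−0 = 1 → Ȟ^0 ≅ Z
degree 1: 9−4−3 = 2 → Ȟ^1 ≅ Z^2
degree 2: 4−0−4 = 0 → Ȟ^2 ≅ 0

Ȟ^0(U;F) ≅ Z, Ȟ^1(U;F) ≅ Z^2, Ȟ^2(U;F) ≅ 0


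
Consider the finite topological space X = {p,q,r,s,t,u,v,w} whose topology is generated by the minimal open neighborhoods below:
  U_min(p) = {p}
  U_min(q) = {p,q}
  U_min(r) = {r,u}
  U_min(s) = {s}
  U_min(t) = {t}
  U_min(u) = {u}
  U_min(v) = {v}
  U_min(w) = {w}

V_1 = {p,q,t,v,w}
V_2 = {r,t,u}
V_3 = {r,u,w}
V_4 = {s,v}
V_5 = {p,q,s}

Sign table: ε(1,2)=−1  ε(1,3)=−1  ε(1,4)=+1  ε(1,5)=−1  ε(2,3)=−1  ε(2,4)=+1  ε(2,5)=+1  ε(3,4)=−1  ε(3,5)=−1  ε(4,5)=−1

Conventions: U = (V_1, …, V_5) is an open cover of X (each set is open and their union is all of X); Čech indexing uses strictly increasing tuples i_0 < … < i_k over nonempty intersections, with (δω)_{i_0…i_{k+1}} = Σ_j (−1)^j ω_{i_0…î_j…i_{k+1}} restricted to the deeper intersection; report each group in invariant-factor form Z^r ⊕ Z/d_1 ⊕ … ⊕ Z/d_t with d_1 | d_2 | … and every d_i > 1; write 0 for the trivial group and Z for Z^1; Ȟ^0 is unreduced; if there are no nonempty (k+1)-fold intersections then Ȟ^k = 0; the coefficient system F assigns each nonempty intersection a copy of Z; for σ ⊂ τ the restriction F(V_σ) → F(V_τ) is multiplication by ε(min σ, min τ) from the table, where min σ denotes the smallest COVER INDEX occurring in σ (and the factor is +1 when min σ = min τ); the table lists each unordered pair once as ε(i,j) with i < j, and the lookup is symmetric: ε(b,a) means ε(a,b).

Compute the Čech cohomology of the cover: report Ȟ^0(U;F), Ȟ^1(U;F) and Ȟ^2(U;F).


Ȟ^0(U;F) ≅ 0; Ȟ^1(U;F) ≅ Z ⊕ Z/2; Ȟ^2(U;F) ≅ 0

nonempty overlaps:
  V12={t} V13={w} V14={v} V15={p,q} V23={r,u} V45={s}
C dims 5,6; δ0: rk 5, SNF 1^4·2
degree 0: 5−5−0 = 0 → Ȟ^0 ≅ 0
degree 1: 6−0−5 = 1 plus torsion [2] → Ȟ^1 ≅ Z ⊕ Z/2
degree 2: 0−0−0 = 0 → Ȟ^2 ≅ 0
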